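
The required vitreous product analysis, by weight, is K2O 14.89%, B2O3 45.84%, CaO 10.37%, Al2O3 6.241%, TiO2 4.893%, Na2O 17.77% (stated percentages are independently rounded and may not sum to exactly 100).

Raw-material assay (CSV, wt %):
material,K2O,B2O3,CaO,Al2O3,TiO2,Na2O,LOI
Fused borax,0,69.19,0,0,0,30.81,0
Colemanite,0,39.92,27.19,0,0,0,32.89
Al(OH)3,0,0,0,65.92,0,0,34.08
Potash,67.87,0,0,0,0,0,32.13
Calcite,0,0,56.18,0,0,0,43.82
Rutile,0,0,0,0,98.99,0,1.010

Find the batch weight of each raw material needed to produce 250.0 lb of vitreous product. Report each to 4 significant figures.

Batch per 250.0 lb vitreous product:
  Fused borax: 144.2 lb
  Colemanite: 37.16 lb
  Al(OH)3: 23.67 lb
  Potash: 54.85 lb
  Calcite: 28.16 lb
  Rutile: 12.36 lb
Total batch = 300.4 lb; LOI loss = 50.38 lb; yield = 83.23%

All internal work keeps full precision from first step to last — mid-chain values appear rounded off to 4 significant figures across the worked steps; a single rounding yields every reported figure — all derived quantities (totals, the yield, the six compositions, LOI, glass mass) are re-derived in full float precision using the weight values for 250.0 lb of glass as written in problem or answer.
Target masses of each oxide per 250.0 lb vitreous product:
  K2O: 14.89% × 250.0 = 37.22 lb
  B2O3: 45.84% × 250.0 = 114.6 lb
  CaO: 10.37% × 250.0 = 25.92 lb
  Al2O3: 6.241% × 250.0 = 15.60 lb
  TiO2: 4.893% × 250.0 = 12.23 lb
  Na2O: 17.77% × 250.0 = 44.42 lb
Sums-versus-targets review working from each reported weight, relative to the basis at hand (each sum matches its target mass given rounding of the digits):
  K2O: 54.85·0.6787 = 37.23 lb (target 37.22 lb)
  B2O3: 144.2·0.6919 + 37.16·0.3992 = 114.6 lb (target 114.6 lb)
  CaO: 37.16·0.2719 + 28.16·0.5618 = 25.92 lb (target 25.92 lb)
  Al2O3: 23.67·0.6592 = 15.60 lb (target 15.60 lb)
  TiO2: 12.36·0.9899 = 12.24 lb (target 12.23 lb)
  Na2O: 144.2·0.3081 = 44.43 lb (target 44.42 lb)
Glass mass check: total batch − LOI = 250.0 lb (summing oxide targets gives 250.0 lb; with the basis standing at 250.0 lb — a pure rounding effect).
Whole-batch sum: Σ batch = 300.4 lb; LOI removed, Σ of batch·LOI: 50.38 lb; yield = glass ÷ total batch = 83.23%.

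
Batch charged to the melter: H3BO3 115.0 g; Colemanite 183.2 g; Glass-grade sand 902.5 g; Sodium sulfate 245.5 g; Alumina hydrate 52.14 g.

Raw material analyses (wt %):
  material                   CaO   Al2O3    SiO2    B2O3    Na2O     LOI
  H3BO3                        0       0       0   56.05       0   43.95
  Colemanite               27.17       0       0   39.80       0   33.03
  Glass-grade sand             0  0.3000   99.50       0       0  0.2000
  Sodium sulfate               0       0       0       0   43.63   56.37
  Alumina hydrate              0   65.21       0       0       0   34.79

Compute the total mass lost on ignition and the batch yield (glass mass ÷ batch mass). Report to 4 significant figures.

All internal work holds full float precision from first step to last. Values along the way are displayed (rounded to 4 significant figures) when written out; every reported value sees exactly one rounding; the derived quantities are recomputed at full float precision (the yield, the totals, glass mass, LOI, the five compositions) from the batch weights at 1229 g of glass exactly as shown in the problem or answer text.
Material-by-material LOI:
  H3BO3: 115.0 × 0.4395 = 50.54 g
  Colemanite: 183.2 × 0.3303 = 60.51 g
  Glass-grade sand: 902.5 × 0.002000 = 1.805 g
  Sodium sulfate: 245.5 × 0.5637 = 138.4 g
  Alumina hydrate: 52.14 × 0.3479 = 18.14 g
Total LOI = 269.4 g
Glass = batch − LOI = 1498 − 269.4 = 1229 g

LOI loss = 269.4 g; glass = 1229 g; yield = 82.02%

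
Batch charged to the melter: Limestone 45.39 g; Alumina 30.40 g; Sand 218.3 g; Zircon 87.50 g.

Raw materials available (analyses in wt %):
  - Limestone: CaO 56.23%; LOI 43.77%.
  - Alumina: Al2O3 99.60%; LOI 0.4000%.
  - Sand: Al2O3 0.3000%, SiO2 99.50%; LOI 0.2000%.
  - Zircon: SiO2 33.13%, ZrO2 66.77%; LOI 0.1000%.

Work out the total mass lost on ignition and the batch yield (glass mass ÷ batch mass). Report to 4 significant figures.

LOI loss = 20.51 g; glass = 361.1 g; yield = 94.62%

Full precision is carried in all steps. The intermediate values are displayed, rounded to four significant digits, within the worked lines — each reported number takes a single rounding. Derived quantities, including yield, LOI, four oxide percentages, net glass mass, the totals, are carried from the weighed amounts per 361.1 g of glass in exact precision, as quoted within problem or answer.
Each material's LOI contribution:
  Limestone: 45.39 × 0.4377 = 19.87 g
  Alumina: 30.40 × 0.004000 = 0.1216 g
  Sand: 218.3 × 0.002000 = 0.4366 g
  Zircon: 87.50 × 0.001000 = 0.08750 g
Total LOI = 20.51 g
Glass = batch − LOI = 381.6 − 20.51 = 361.1 g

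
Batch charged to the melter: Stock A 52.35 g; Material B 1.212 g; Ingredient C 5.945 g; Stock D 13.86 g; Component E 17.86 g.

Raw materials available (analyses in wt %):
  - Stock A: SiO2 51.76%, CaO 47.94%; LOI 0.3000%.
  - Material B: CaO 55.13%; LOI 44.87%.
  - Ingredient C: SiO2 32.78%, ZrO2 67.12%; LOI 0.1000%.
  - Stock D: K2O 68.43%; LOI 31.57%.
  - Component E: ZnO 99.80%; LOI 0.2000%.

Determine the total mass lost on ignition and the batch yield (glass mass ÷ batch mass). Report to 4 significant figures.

Intermediates are printed, rounded to 4 significant digits, across the worked steps; every computation keeps exact precision end to end. Each reported number is rounded exactly once — derived quantities, including five oxide percentages, net glass mass, the totals, the yield, ignition loss, are recomputed from the batch weights at 86.11 g of glass in full float precision as written in either problem or answer.
Material-by-material LOI:
  Stock A: 52.35 × 0.003000 = 0.1570 g
  Material B: 1.212 × 0.4487 = 0.5438 g
  Ingredient C: 5.945 × 0.001000 = 0.005945 g
  Stock D: 13.86 × 0.3157 = 4.376 g
  Component E: 17.86 × 0.002000 = 0.03572 g
Total LOI = 5.118 g
Glass = batch − LOI = 91.23 − 5.118 = 86.11 g

LOI loss = 5.118 g; glass = 86.11 g; yield = 94.39%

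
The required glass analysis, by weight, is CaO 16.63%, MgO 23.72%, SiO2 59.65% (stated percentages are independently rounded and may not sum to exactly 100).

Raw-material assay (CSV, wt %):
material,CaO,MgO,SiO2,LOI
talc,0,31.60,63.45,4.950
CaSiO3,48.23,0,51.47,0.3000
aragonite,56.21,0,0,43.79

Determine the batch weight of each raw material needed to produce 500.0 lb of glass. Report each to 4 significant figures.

Batch per 500.0 lb glass:
  talc: 375.3 lb
  CaSiO3: 116.8 lb
  aragonite: 47.72 lb
Total batch = 539.8 lb; LOI loss = 39.82 lb; yield = 92.62%

Intermediates appear (rounded to four significant digits) within the worked lines; full float precision is carried at every stage — exactly one rounding lands on each reported figure — all derived quantities (glass mass, three oxide percentages, totals, LOI, yield) are carried starting from the weights at 500.0 lb of glass in exact precision, exactly as printed in the problem or answer text.
Per-oxide target masses for 500.0 lb glass:
  CaO: 16.63% × 500.0 = 83.15 lb
  MgO: 23.72% × 500.0 = 118.6 lb
  SiO2: 59.65% × 500.0 = 298.2 lb
Checking each oxide sum with the batch weights as given, against the basis in use (target by target, the sums agree modulo rounding of the values):
  CaO: 116.8·0.4823 + 47.72·0.5621 = 83.16 lb (target 83.15 lb)
  MgO: 375.3·0.3160 = 118.6 lb (target 118.6 lb)
  SiO2: 375.3·0.6345 + 116.8·0.5147 = 298.2 lb (target 298.2 lb)
Mass balance on the glass: the batch minus its LOI: 500.0 lb (the Σ of target masses is 500.0 lb; basis as stated: 500.0 lb — a pure rounding effect).
Total batch = Σ batch = 539.8 lb; ignition loss, Σ(batch × LOI) = 39.82 lb; yield: glass divided by total = 92.62%.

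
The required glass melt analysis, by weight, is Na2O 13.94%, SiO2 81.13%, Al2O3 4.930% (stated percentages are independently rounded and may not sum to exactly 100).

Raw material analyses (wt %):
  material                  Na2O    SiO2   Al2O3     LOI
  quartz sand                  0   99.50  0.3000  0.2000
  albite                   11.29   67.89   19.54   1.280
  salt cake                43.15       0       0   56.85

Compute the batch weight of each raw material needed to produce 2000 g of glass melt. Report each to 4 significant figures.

Batch per 2000 g glass melt:
  quartz sand: 1300 g
  albite: 484.6 g
  salt cake: 519.3 g
Total batch = 2304 g; LOI loss = 304.0 g; yield = 86.80%

The whole derivation carries full precision from start to finish; the intermediate values appear rounded off to 4 significant digits in the printout. Each reported value is rounded exactly once — all derived quantities are rebuilt at full float precision (yield, the totals, LOI, glass mass, the three compositions) from the weighed amounts at 2000 g of glass exactly as printed in the problem or answer text.
The oxide mass targets at 2000 g glass melt:
  Na2O: 13.94% × 2000 = 278.8 g
  SiO2: 81.13% × 2000 = 1623 g
  Al2O3: 4.930% × 2000 = 98.60 g
Verifying the oxide balance applying the batch weights above, per the basis as stated (target by target, the sums agree net of answer rounding effects):
  Na2O: 484.6·0.1129 + 519.3·0.4315 = 278.8 g (target 278.8 g)
  SiO2: 1300·0.9950 + 484.6·0.6789 = 1622 g (target 1623 g)
  Al2O3: 1300·0.003000 + 484.6·0.1954 = 98.59 g (target 98.60 g)
Auditing the glass mass value: total batch − LOI = 2000 g (the targets, summed, come to 2000 g; against the stated basis, 2000 g — gaps are rounding artifacts).
Total batch = Σ batch = 2304 g; LOI loss = Σ batch·LOI = 304.0 g; glass ÷ batch gives a yield of 86.80%.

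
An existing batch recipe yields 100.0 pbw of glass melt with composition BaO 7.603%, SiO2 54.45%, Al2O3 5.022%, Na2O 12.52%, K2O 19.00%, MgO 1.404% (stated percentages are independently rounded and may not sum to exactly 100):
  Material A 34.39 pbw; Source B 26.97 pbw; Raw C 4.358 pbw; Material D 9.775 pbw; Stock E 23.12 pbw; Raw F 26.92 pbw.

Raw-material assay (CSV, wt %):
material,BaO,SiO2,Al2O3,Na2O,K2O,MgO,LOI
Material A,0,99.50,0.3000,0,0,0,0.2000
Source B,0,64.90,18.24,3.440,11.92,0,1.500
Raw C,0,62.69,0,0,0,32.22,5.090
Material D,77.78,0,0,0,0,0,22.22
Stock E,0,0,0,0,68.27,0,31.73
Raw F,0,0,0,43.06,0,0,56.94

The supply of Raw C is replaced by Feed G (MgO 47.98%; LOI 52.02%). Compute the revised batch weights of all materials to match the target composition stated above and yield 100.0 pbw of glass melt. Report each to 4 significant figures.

All arithmetic keeps full float precision in all steps. In-progress results are displayed rounded to four significant figures within the worked lines; a single rounding finalizes every reported number — derived quantities (six oxide percentages, the yield, the totals, net glass mass, LOI) are recomputed at exact precision using the weight values at 100.0 pbw of glass, exactly as printed in the problem or the answer.
Target oxide masses per 100.0 pbw glass melt:
  BaO: 7.603% × 100.0 = 7.603 pbw
  SiO2: 54.45% × 100.0 = 54.45 pbw
  Al2O3: 5.022% × 100.0 = 5.022 pbw
  Na2O: 12.52% × 100.0 = 12.52 pbw
  K2O: 19.00% × 100.0 = 19.00 pbw
  MgO: 1.404% × 100.0 = 1.404 pbw
Oxide-by-oxide audit given the weights on record, at the basis given (delivered sums recover each target up to rounding of the answer):
  BaO: 9.775·0.7778 = 7.603 pbw (target 7.603 pbw)
  SiO2: 37.16·0.9950 + 26.92·0.6490 = 54.45 pbw (target 54.45 pbw)
  Al2O3: 37.16·0.003000 + 26.92·0.1824 = 5.022 pbw (target 5.022 pbw)
  Na2O: 26.92·0.03440 + 26.92·0.4306 = 12.52 pbw (target 12.52 pbw)
  K2O: 26.92·0.1192 + 23.13·0.6827 = 19.00 pbw (target 19.00 pbw)
  MgO: 2.926·0.4798 = 1.404 pbw (target 1.404 pbw)
Glass-mass bookkeeping: batch total minus LOI = 99.99 pbw (per-oxide target masses sum to 100.0 pbw; with the basis standing at 100.0 pbw — differing by rounding only).
Whole-batch sum: Σ batch = 126.8 pbw; loss to ignition Σ batch·LOI = 26.84 pbw; as yield: glass ÷ batch → 78.84%.

Revised batch per 100.0 pbw glass melt:
  Material A: 37.16 pbw
  Source B: 26.92 pbw
  Feed G: 2.926 pbw
  Material D: 9.775 pbw
  Stock E: 23.13 pbw
  Raw F: 26.92 pbw
Total batch = 126.8 pbw; LOI loss = 26.84 pbw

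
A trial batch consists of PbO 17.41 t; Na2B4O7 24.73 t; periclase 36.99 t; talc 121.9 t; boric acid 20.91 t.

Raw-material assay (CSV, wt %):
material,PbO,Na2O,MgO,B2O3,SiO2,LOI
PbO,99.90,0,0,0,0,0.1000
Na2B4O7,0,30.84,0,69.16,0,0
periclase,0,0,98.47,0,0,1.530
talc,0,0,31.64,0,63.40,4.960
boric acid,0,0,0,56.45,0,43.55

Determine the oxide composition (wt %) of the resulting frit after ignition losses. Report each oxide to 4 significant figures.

The whole derivation keeps exact precision through every step — rounding to four significant digits extends to each working value as printed — a single rounding produces each reported number; all derived quantities are recomputed starting from the weights on 206.2 t of glass in full precision (ignition loss, yield, glass mass, totals, the five compositions) precisely as stated by the question or the answer.
Oxide masses out of the charge:
  PbO: 17.41·0.9990 = 17.39 t
  Na2O: 24.73·0.3084 = 7.627 t
  MgO: 36.99·0.9847 + 121.9·0.3164 = 74.99 t
  B2O3: 24.73·0.6916 + 20.91·0.5645 = 28.91 t
  SiO2: 121.9·0.6340 = 77.28 t
LOI: 17.41·0.001000 + 36.99·0.01530 + 121.9·0.04960 + 20.91·0.4355 = 15.74 t
Net of LOI, the glass mass = 221.9 − 15.74 = 206.2 t (equal to the oxide-mass sum)
wt %: oxide over glass, times 100

Glass mass = 206.2 t (batch 221.9 − LOI 15.74).
Composition: PbO 8.435%, Na2O 3.699%, MgO 36.37%, B2O3 14.02%, SiO2 37.48%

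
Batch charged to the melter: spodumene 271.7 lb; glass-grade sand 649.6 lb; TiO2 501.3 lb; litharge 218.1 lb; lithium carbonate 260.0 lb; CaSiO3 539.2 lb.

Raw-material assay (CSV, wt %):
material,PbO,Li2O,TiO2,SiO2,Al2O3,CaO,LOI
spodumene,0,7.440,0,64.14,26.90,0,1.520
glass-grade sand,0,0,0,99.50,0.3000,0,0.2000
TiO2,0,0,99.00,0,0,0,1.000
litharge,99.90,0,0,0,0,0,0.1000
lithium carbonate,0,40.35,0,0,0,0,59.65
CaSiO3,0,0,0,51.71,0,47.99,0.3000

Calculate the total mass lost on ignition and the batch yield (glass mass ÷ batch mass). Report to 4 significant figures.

LOI loss = 167.4 lb; glass = 2273 lb; yield = 93.14%

The working math keeps full float precision all the way through — values along the way are printed rounded off to 4 significant digits as written — a single rounding completes every reported number — derived quantities are re-derived using the weight values on 2273 lb of glass at full float precision (six oxide percentages, the totals, glass mass, yield, ignition loss) as set out in the problem or the answer.
Ignition loss by material:
  spodumene: 271.7 × 0.01520 = 4.130 lb
  glass-grade sand: 649.6 × 0.002000 = 1.299 lb
  TiO2: 501.3 × 0.01000 = 5.013 lb
  litharge: 218.1 × 0.001000 = 0.2181 lb
  lithium carbonate: 260.0 × 0.5965 = 155.1 lb
  CaSiO3: 539.2 × 0.003000 = 1.618 lb
Total LOI = 167.4 lb
Glass = batch − LOI = 2440 − 167.4 = 2273 lb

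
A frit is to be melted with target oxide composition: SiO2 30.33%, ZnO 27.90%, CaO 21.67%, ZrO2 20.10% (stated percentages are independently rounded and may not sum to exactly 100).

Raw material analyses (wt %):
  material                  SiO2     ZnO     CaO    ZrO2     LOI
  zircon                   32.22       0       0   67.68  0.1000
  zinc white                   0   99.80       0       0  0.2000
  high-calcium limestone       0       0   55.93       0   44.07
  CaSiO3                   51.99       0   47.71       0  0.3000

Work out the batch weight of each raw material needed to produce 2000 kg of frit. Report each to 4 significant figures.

Values along the way appear, rounded to 4 significant digits, when written out — exact precision is kept in every operation. Each reported figure receives exactly one rounding. All derived quantities, including the yield, the totals, LOI, the four compositions, net glass mass, are rebuilt using the weight values on 2000 kg of glass at full float precision as given in the question or the answer.
Oxide-by-oxide targets in 2000 kg frit:
  SiO2: 30.33% × 2000 = 606.6 kg
  ZnO: 27.90% × 2000 = 558.0 kg
  CaO: 21.67% × 2000 = 433.4 kg
  ZrO2: 20.10% × 2000 = 402.0 kg
Oxide-by-oxide audit applying the batch weights above, for the quoted basis mass (delivered sums recover each target up to rounding of the answer):
  SiO2: 594.0·0.3222 + 798.7·0.5199 = 606.6 kg (target 606.6 kg)
  ZnO: 559.1·0.9980 = 558.0 kg (target 558.0 kg)
  CaO: 93.62·0.5593 + 798.7·0.4771 = 433.4 kg (target 433.4 kg)
  ZrO2: 594.0·0.6768 = 402.0 kg (target 402.0 kg)
Consistency of the glass mass: total batch − LOI = 2000 kg (summing oxide targets gives 2000 kg; against the stated basis, 2000 kg — gaps are rounding artifacts).
Total batch = Σ batch = 2045 kg; the LOI term Σ batch·LOI equals 45.37 kg; yield: glass divided by total = 97.78%.

Batch per 2000 kg frit:
  zircon: 594.0 kg
  zinc white: 559.1 kg
  high-calcium limestone: 93.62 kg
  CaSiO3: 798.7 kg
Total batch = 2045 kg; LOI loss = 45.37 kg; yield = 97.78%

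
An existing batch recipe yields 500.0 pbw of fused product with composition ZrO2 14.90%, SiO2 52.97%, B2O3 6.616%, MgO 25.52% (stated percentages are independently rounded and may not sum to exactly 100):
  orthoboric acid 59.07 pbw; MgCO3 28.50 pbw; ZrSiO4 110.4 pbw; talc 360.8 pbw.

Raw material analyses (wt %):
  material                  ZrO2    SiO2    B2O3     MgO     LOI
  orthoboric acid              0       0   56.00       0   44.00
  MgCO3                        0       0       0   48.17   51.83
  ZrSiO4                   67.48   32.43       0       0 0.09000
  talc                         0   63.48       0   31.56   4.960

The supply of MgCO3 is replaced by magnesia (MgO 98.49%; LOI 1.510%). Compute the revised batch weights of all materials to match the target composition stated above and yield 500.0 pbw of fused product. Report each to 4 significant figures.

Revised batch per 500.0 pbw fused product:
  orthoboric acid: 59.07 pbw
  magnesia: 13.94 pbw
  ZrSiO4: 110.4 pbw
  talc: 360.8 pbw
Total batch = 544.2 pbw; LOI loss = 44.20 pbw

The working math maintains exact precision throughout; mid-chain values appear (rounded to four significant digits) on the page; each reported value takes just one rounding; derived quantities, including ignition loss, the yield, the four compositions, totals, net glass mass, are computed starting from the weights per 500.0 pbw of glass in exact precision exactly as printed in the problem or answer text.
Target masses of each oxide per 500.0 pbw fused product:
  ZrO2: 14.90% × 500.0 = 74.50 pbw
  SiO2: 52.97% × 500.0 = 264.8 pbw
  B2O3: 6.616% × 500.0 = 33.08 pbw
  MgO: 25.52% × 500.0 = 127.6 pbw
Verifying the oxide balance from the weights as reported, per the basis as stated (each sum matches its target mass up to rounding of the answer):
  ZrO2: 110.4·0.6748 = 74.50 pbw (target 74.50 pbw)
  SiO2: 110.4·0.3243 + 360.8·0.6348 = 264.8 pbw (target 264.8 pbw)
  B2O3: 59.07·0.5600 = 33.08 pbw (target 33.08 pbw)
  MgO: 13.94·0.9849 + 360.8·0.3156 = 127.6 pbw (target 127.6 pbw)
Mass balance on the glass: net batch after ignition = 500.0 pbw (per-oxide target masses sum to 500.0 pbw; against the stated basis, 500.0 pbw — a pure rounding effect).
Summing the batch: Σ batch = 544.2 pbw; LOI loss = Σ batch·LOI = 44.20 pbw; the yield ratio, glass ÷ batch: 91.88%.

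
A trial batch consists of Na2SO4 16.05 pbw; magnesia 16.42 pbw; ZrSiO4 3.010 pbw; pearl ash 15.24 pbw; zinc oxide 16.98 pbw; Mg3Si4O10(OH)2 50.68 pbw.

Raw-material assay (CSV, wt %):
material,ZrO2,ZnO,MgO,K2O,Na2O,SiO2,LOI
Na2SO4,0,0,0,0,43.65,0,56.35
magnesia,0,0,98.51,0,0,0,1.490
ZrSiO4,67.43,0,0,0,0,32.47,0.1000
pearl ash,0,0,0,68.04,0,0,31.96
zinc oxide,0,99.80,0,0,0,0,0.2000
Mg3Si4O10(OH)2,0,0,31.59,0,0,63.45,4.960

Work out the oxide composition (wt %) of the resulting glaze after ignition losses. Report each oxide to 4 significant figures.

Intermediates are printed (rounded to 4 significant digits) between the steps — the working math carries exact precision at every stage; a single rounding produces every reported result — the derived quantities, which include the six compositions, the totals, LOI, the yield, glass mass, are carried in exact precision, precisely as stated by the question or the answer, from the weighed amounts for 101.7 pbw of glass.
Oxide masses out of the charge:
  ZrO2: 3.010·0.6743 = 2.030 pbw
  ZnO: 16.98·0.9980 = 16.95 pbw
  MgO: 16.42·0.9851 + 50.68·0.3159 = 32.19 pbw
  K2O: 15.24·0.6804 = 10.37 pbw
  Na2O: 16.05·0.4365 = 7.006 pbw
  SiO2: 3.010·0.3247 + 50.68·0.6345 = 33.13 pbw
LOI: 16.05·0.5635 + 16.42·0.01490 + 3.010·0.001000 + 15.24·0.3196 + 16.98·0.002000 + 50.68·0.04960 = 16.71 pbw
The glass mass, total less LOI, = 118.4 − 16.71 = 101.7 pbw (= the summed oxide contributions)
each wt % is 100 × oxide ÷ glass

Glass mass = 101.7 pbw (batch 118.4 − LOI 16.71).
Composition: ZrO2 1.996%, ZnO 16.67%, MgO 31.66%, K2O 10.20%, Na2O 6.891%, SiO2 32.59%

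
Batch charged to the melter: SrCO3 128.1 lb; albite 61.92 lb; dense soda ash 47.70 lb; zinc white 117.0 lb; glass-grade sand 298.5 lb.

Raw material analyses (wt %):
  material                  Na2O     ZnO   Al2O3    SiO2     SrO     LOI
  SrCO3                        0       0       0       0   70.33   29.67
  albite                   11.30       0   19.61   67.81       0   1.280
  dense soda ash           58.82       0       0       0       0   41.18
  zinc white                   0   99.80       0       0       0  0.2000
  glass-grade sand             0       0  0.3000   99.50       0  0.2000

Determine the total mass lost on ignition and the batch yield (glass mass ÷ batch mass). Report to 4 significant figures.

LOI loss = 59.27 lb; glass = 593.9 lb; yield = 90.93%

The working math keeps exact precision from start to finish. Mid-chain values are displayed, rounded to 4 significant digits, at each printed step — each reported number carries a single rounding. Derived quantities (glass mass, the five compositions, ignition loss, totals, the yield) are carried in full precision starting from the weights for 593.9 lb of glass, exactly as printed in the problem or the answer.
Loss on ignition, line by line:
  SrCO3: 128.1 × 0.2967 = 38.01 lb
  albite: 61.92 × 0.01280 = 0.7926 lb
  dense soda ash: 47.70 × 0.4118 = 19.64 lb
  zinc white: 117.0 × 0.002000 = 0.2340 lb
  glass-grade sand: 298.5 × 0.002000 = 0.5970 lb
Total LOI = 59.27 lb
Glass = batch − LOI = 653.2 − 59.27 = 593.9 lb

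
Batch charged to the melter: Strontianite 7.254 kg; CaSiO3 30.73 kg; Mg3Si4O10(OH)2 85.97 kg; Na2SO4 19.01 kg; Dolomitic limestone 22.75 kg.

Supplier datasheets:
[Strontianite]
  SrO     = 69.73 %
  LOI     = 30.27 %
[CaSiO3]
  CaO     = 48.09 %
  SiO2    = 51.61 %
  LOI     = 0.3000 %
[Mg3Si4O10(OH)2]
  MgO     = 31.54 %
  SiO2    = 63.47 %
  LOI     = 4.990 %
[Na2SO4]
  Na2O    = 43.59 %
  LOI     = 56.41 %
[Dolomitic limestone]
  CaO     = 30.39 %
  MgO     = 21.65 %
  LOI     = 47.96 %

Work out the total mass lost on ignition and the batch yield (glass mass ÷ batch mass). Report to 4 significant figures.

All internal work maintains full precision through the solve. Mid-chain values appear rounded off to 4 significant digits when written out; each reported result is rounded a single time; derived quantities, including yield, totals, the five compositions, glass mass, ignition loss, are re-derived from the batch weights per 137.5 kg of glass in full float precision as quoted within question or answer.
Material-by-material LOI:
  Strontianite: 7.254 × 0.3027 = 2.196 kg
  CaSiO3: 30.73 × 0.003000 = 0.09219 kg
  Mg3Si4O10(OH)2: 85.97 × 0.04990 = 4.290 kg
  Na2SO4: 19.01 × 0.5641 = 10.72 kg
  Dolomitic limestone: 22.75 × 0.4796 = 10.91 kg
Total LOI = 28.21 kg
Glass = batch − LOI = 165.7 − 28.21 = 137.5 kg

LOI loss = 28.21 kg; glass = 137.5 kg; yield = 82.98%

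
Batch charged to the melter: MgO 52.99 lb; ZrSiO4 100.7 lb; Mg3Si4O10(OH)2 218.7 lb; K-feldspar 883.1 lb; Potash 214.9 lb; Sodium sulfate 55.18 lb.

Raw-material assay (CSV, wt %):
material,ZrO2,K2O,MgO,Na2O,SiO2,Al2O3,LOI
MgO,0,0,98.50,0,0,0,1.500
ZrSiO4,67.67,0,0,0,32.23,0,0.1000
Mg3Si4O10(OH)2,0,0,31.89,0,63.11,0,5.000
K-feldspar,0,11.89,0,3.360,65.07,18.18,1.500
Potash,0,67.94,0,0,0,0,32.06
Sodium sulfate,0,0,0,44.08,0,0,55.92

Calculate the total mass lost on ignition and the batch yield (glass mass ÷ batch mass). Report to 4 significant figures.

LOI loss = 124.8 lb; glass = 1401 lb; yield = 91.82%

All internal work runs at full float precision through the solve — values along the way are printed rounded to 4 significant figures as written — every reported result is rounded once only — derived quantities (the totals, the yield, six oxide percentages, ignition loss, net glass mass) are carried in exact precision starting from the weights at 1401 lb of glass exactly as shown in either problem or answer.
Material-by-material LOI:
  MgO: 52.99 × 0.01500 = 0.7948 lb
  ZrSiO4: 100.7 × 0.001000 = 0.1007 lb
  Mg3Si4O10(OH)2: 218.7 × 0.05000 = 10.94 lb
  K-feldspar: 883.1 × 0.01500 = 13.25 lb
  Potash: 214.9 × 0.3206 = 68.90 lb
  Sodium sulfate: 55.18 × 0.5592 = 30.86 lb
Total LOI = 124.8 lb
Glass = batch − LOI = 1526 − 124.8 = 1401 lb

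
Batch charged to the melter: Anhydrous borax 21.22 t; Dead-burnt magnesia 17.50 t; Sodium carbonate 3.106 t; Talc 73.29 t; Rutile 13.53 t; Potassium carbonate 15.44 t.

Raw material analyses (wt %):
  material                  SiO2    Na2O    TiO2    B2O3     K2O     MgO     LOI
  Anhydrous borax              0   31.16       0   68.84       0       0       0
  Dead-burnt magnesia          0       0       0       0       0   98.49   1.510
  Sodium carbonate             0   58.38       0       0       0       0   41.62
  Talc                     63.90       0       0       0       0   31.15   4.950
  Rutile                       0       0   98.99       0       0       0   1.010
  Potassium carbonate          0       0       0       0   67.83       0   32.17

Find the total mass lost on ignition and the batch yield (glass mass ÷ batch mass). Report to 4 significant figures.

LOI loss = 10.29 t; glass = 133.8 t; yield = 92.86%

Values along the way are shown rounded off to 4 significant figures when written out; the whole derivation maintains full float precision in all steps — each reported value is rounded only once — all derived quantities are recomputed at full precision (glass mass, the six compositions, totals, LOI, the yield) using the weight values on 133.8 t of glass precisely as stated by the problem or the answer.
Ignition loss by material:
  Anhydrous borax: 21.22 × 0 = 0 t
  Dead-burnt magnesia: 17.50 × 0.01510 = 0.2642 t
  Sodium carbonate: 3.106 × 0.4162 = 1.293 t
  Talc: 73.29 × 0.04950 = 3.628 t
  Rutile: 13.53 × 0.01010 = 0.1367 t
  Potassium carbonate: 15.44 × 0.3217 = 4.967 t
Total LOI = 10.29 t
Glass = batch − LOI = 144.1 − 10.29 = 133.8 t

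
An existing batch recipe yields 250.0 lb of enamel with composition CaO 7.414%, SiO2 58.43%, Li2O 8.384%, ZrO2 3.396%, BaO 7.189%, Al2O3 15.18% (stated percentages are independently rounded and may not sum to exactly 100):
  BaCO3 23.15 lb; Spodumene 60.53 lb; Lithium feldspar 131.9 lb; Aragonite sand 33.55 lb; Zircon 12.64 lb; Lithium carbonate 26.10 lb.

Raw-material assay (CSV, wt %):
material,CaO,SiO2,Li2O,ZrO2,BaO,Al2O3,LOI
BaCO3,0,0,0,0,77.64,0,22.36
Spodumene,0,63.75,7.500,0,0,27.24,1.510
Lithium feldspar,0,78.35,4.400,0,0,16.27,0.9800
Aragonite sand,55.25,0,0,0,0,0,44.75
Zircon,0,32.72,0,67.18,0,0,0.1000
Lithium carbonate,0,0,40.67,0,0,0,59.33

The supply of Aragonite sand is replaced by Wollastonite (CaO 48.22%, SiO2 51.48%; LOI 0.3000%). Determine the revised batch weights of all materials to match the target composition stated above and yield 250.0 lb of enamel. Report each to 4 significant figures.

Revised batch per 250.0 lb enamel:
  BaCO3: 23.15 lb
  Spodumene: 89.88 lb
  Lithium feldspar: 82.78 lb
  Wollastonite: 38.44 lb
  Zircon: 12.64 lb
  Lithium carbonate: 26.01 lb
Total batch = 272.9 lb; LOI loss = 22.90 lb

Intermediates appear rounded to 4 significant figures between the steps — each numeric step carries exact precision through the solve. Every reported figure carries a single rounding. Derived quantities, including glass mass, the six compositions, ignition loss, the yield, the totals, are computed using the weight values at 250.0 lb of glass in full float precision as written in problem or answer.
Target oxide masses per 250.0 lb enamel:
  CaO: 7.414% × 250.0 = 18.54 lb
  SiO2: 58.43% × 250.0 = 146.1 lb
  Li2O: 8.384% × 250.0 = 20.96 lb
  ZrO2: 3.396% × 250.0 = 8.490 lb
  BaO: 7.189% × 250.0 = 17.97 lb
  Al2O3: 15.18% × 250.0 = 37.95 lb
Per-oxide balance check from the weights as reported, per the basis as stated (summed amounts equal target values inside rounding margins):
  CaO: 38.44·0.4822 = 18.54 lb (target 18.54 lb)
  SiO2: 89.88·0.6375 + 82.78·0.7835 + 38.44·0.5148 + 12.64·0.3272 = 146.1 lb (target 146.1 lb)
  Li2O: 89.88·0.07500 + 82.78·0.04400 + 26.01·0.4067 = 20.96 lb (target 20.96 lb)
  ZrO2: 12.64·0.6718 = 8.492 lb (target 8.490 lb)
  BaO: 23.15·0.7764 = 17.97 lb (target 17.97 lb)
  Al2O3: 89.88·0.2724 + 82.78·0.1627 = 37.95 lb (target 37.95 lb)
Glass mass check: batch total minus LOI = 250.0 lb (per-oxide target masses sum to 250.0 lb; versus the stated basis of 250.0 lb — deltas are rounding alone).
Whole-batch sum: Σ batch = 272.9 lb; loss to ignition Σ batch·LOI = 22.90 lb; yield: glass divided by total = 91.61%.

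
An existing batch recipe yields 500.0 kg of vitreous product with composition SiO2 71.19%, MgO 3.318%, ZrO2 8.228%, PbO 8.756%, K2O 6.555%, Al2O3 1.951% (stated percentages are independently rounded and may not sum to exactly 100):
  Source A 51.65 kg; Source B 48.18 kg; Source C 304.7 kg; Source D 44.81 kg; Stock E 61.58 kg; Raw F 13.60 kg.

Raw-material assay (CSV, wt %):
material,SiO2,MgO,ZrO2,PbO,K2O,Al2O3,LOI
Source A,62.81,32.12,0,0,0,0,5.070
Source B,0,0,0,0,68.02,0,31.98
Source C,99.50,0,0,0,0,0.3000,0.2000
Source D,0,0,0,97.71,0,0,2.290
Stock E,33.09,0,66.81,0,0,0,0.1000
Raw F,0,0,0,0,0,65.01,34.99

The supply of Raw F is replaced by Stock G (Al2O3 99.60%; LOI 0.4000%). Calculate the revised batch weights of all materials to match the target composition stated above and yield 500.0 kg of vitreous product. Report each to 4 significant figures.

Revised batch per 500.0 kg vitreous product:
  Source A: 51.65 kg
  Source B: 48.18 kg
  Source C: 304.7 kg
  Source D: 44.81 kg
  Stock E: 61.58 kg
  Stock G: 8.877 kg
Total batch = 519.8 kg; LOI loss = 19.76 kg

The working math holds full precision at each step. Mid-chain values are shown rounded to four significant figures between the steps; a single rounding produces each reported value. The derived quantities (ignition loss, the six compositions, net glass mass, totals, the yield) are re-derived at full precision from the batch weights for 500.0 kg of glass as they appear in the problem or the answer.
Per-oxide target masses for 500.0 kg vitreous product:
  SiO2: 71.19% × 500.0 = 356.0 kg
  MgO: 3.318% × 500.0 = 16.59 kg
  ZrO2: 8.228% × 500.0 = 41.14 kg
  PbO: 8.756% × 500.0 = 43.78 kg
  K2O: 6.555% × 500.0 = 32.78 kg
  Al2O3: 1.951% × 500.0 = 9.755 kg
Balance tally, oxide-wise, on the weights just shown, relative to the basis at hand (each sum matches its target mass once rounding is allowed for):
  SiO2: 51.65·0.6281 + 304.7·0.9950 + 61.58·0.3309 = 356.0 kg (target 356.0 kg)
  MgO: 51.65·0.3212 = 16.59 kg (target 16.59 kg)
  ZrO2: 61.58·0.6681 = 41.14 kg (target 41.14 kg)
  PbO: 44.81·0.9771 = 43.78 kg (target 43.78 kg)
  K2O: 48.18·0.6802 = 32.77 kg (target 32.78 kg)
  Al2O3: 304.7·0.003000 + 8.877·0.9960 = 9.756 kg (target 9.755 kg)
Auditing the glass mass value: net batch after ignition = 500.0 kg (the Σ of target masses is 500.0 kg; against the stated basis, 500.0 kg — gaps are rounding artifacts).
Batch total: Σ batch = 519.8 kg; loss to ignition Σ batch·LOI = 19.76 kg; glass ÷ batch gives a yield of 96.20%.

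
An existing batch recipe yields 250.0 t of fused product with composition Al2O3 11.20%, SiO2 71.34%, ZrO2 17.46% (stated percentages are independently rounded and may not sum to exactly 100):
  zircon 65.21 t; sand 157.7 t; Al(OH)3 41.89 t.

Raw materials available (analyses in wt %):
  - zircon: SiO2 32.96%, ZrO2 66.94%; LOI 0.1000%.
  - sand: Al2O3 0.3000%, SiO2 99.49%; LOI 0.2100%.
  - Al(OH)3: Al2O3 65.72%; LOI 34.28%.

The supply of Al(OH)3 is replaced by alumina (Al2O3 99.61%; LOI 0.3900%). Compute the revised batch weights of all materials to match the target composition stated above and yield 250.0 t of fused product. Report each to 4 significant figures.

Revised batch per 250.0 t fused product:
  zircon: 65.21 t
  sand: 157.7 t
  alumina: 27.63 t
Total batch = 250.5 t; LOI loss = 0.5041 t

Every computation carries full precision in every operation; in-progress results appear (rounded to four significant figures) when written out. A single rounding yields every reported result — the derived quantities are recomputed in exact precision (three oxide percentages, ignition loss, the yield, the totals, net glass mass) from the batch weights for 250.0 t of glass exactly as shown in the problem or answer text.
Oxide-by-oxide targets in 250.0 t fused product:
  Al2O3: 11.20% × 250.0 = 28.00 t
  SiO2: 71.34% × 250.0 = 178.4 t
  ZrO2: 17.46% × 250.0 = 43.65 t
Per-oxide balance check using the reported weights, per the basis as stated (sum by sum, the targets are met given rounding of the digits):
  Al2O3: 157.7·0.003000 + 27.63·0.9961 = 28.00 t (target 28.00 t)
  SiO2: 65.21·0.3296 + 157.7·0.9949 = 178.4 t (target 178.4 t)
  ZrO2: 65.21·0.6694 = 43.65 t (target 43.65 t)
Auditing the glass mass value: the batch minus its LOI: 250.0 t (summing oxide targets gives 250.0 t; basis as stated: 250.0 t — deltas are rounding alone).
Batch grand total — Σ batch = 250.5 t; ignition loss, Σ(batch × LOI) = 0.5041 t; yield = glass ÷ total batch = 99.80%.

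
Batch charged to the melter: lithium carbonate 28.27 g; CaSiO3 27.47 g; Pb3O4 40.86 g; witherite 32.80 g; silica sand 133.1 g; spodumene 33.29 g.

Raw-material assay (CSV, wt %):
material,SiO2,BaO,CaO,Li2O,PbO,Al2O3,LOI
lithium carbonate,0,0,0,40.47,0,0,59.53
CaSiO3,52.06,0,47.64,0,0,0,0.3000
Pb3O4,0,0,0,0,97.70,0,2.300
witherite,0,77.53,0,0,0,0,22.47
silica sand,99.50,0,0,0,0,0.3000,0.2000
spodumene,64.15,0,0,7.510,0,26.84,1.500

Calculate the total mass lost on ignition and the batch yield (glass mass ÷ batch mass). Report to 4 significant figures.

Full float precision is held in all steps — the intermediate values are printed (rounded to 4 significant figures) alongside each step; every reported value receives exactly one rounding. All derived quantities (yield, glass mass, the six compositions, LOI, totals) are re-derived in full float precision starting from the weights at 269.8 g of glass, as they appear in the problem or the answer.
Material-by-material LOI:
  lithium carbonate: 28.27 × 0.5953 = 16.83 g
  CaSiO3: 27.47 × 0.003000 = 0.08241 g
  Pb3O4: 40.86 × 0.02300 = 0.9398 g
  witherite: 32.80 × 0.2247 = 7.370 g
  silica sand: 133.1 × 0.002000 = 0.2662 g
  spodumene: 33.29 × 0.01500 = 0.4993 g
Total LOI = 25.99 g
Glass = batch − LOI = 295.8 − 25.99 = 269.8 g

LOI loss = 25.99 g; glass = 269.8 g; yield = 91.21%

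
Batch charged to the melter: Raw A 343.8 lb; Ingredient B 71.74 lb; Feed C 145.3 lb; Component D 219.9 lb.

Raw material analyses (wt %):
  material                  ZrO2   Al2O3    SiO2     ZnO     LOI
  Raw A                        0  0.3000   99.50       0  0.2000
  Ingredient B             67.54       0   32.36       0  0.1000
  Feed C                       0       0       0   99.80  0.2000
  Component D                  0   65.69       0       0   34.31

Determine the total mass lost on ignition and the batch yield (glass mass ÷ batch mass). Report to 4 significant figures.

LOI loss = 76.50 lb; glass = 704.2 lb; yield = 90.20%

The whole derivation runs at full float precision through the solve; working values are displayed, rounded to 4 significant figures, between the steps — every reported figure takes a single rounding; derived quantities are rebuilt at full precision (glass mass, the yield, four oxide percentages, the totals, ignition loss) from the batch weights on 704.2 lb of glass, as given in the problem or the answer.
LOI of each material in turn:
  Raw A: 343.8 × 0.002000 = 0.6876 lb
  Ingredient B: 71.74 × 0.001000 = 0.07174 lb
  Feed C: 145.3 × 0.002000 = 0.2906 lb
  Component D: 219.9 × 0.3431 = 75.45 lb
Total LOI = 76.50 lb
Glass = batch − LOI = 780.7 − 76.50 = 704.2 lb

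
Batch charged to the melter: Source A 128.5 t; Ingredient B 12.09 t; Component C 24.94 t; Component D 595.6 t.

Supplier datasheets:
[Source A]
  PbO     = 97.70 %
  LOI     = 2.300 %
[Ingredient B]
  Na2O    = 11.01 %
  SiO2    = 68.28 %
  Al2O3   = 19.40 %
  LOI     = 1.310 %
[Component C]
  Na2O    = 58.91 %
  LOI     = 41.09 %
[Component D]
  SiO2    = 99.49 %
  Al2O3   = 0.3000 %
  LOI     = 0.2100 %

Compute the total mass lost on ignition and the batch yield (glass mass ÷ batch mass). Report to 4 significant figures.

LOI loss = 14.61 t; glass = 746.5 t; yield = 98.08%

Each numeric step keeps exact precision at each step; mid-chain values are shown, rounded to four significant digits, when written out — every reported number is rounded a single time — the derived quantities (LOI, net glass mass, the four compositions, the totals, the yield) are re-derived at full float precision from the weighed amounts for 746.5 t of glass as quoted within question or answer.
Per-material ignition loss:
  Source A: 128.5 × 0.02300 = 2.955 t
  Ingredient B: 12.09 × 0.01310 = 0.1584 t
  Component C: 24.94 × 0.4109 = 10.25 t
  Component D: 595.6 × 0.002100 = 1.251 t
Total LOI = 14.61 t
Glass = batch − LOI = 761.1 − 14.61 = 746.5 t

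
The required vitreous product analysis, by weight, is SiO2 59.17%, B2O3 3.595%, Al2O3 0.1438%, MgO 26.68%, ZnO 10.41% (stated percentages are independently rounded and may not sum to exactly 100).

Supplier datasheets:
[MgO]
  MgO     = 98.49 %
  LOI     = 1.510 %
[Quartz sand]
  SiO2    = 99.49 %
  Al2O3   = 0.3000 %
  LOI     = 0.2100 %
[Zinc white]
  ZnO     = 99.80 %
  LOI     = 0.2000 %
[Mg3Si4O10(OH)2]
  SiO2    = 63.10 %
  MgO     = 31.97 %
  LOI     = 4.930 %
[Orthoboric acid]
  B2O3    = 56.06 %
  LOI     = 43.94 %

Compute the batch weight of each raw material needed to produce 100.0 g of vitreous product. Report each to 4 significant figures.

Batch per 100.0 g vitreous product:
  MgO: 21.18 g
  Quartz sand: 47.93 g
  Zinc white: 10.43 g
  Mg3Si4O10(OH)2: 18.20 g
  Orthoboric acid: 6.413 g
Total batch = 104.2 g; LOI loss = 4.156 g; yield = 96.01%

All internal work keeps full float precision at all times; rounding to 4 significant digits applies to every mid-chain value as printed; exactly one rounding goes into each reported number; all derived quantities, including yield, five oxide percentages, net glass mass, LOI, totals, are computed from the batch weights at 100.0 g of glass at full float precision precisely as stated by the question or the answer.
Per-oxide target masses for 100.0 g vitreous product:
  SiO2: 59.17% × 100.0 = 59.17 g
  B2O3: 3.595% × 100.0 = 3.595 g
  Al2O3: 0.1438% × 100.0 = 0.1438 g
  MgO: 26.68% × 100.0 = 26.68 g
  ZnO: 10.41% × 100.0 = 10.41 g
Sums-versus-targets review from the weights as reported, under the basis named above (every target is met by its sum modulo rounding of the values):
  SiO2: 47.93·0.9949 + 18.20·0.6310 = 59.17 g (target 59.17 g)
  B2O3: 6.413·0.5606 = 3.595 g (target 3.595 g)
  Al2O3: 47.93·0.003000 = 0.1438 g (target 0.1438 g)
  MgO: 21.18·0.9849 + 18.20·0.3197 = 26.68 g (target 26.68 g)
  ZnO: 10.43·0.9980 = 10.41 g (target 10.41 g)
Auditing the glass mass value: batch Σ − ignition loss = 100.0 g (the Σ of target masses is 100.0 g; with the basis standing at 100.0 g — any gap is answer rounding).
Batch total: Σ batch = 104.2 g; ignition loss, Σ(batch × LOI) = 4.156 g; yield: glass divided by total = 96.01%.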